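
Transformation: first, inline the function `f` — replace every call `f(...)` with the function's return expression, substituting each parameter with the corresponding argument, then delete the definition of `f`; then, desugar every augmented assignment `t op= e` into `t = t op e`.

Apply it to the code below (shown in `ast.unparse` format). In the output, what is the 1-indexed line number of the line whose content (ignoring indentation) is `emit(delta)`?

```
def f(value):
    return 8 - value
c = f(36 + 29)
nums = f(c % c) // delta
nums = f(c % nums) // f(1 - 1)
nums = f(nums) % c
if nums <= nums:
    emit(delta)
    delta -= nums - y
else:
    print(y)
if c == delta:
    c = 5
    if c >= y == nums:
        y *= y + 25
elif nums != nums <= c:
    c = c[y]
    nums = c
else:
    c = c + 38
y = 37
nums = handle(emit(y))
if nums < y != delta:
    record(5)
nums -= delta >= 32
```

6

Transformed code:
c = 8 - (36 + 29)
nums = (8 - c % c) // delta
nums = (8 - c % nums) // (8 - (1 - 1))
nums = (8 - nums) % c
if nums <= nums:
    emit(delta)
    delta = delta - (nums - y)
else:
    print(y)
if c == delta:
    c = 5
    if c >= y == nums:
        y = y * (y + 25)
elif nums != nums <= c:
    c = c[y]
    nums = c
else:
    c = c + 38
y = 37
nums = handle(emit(y))
if nums < y != delta:
    record(5)
nums = nums - (delta >= 32)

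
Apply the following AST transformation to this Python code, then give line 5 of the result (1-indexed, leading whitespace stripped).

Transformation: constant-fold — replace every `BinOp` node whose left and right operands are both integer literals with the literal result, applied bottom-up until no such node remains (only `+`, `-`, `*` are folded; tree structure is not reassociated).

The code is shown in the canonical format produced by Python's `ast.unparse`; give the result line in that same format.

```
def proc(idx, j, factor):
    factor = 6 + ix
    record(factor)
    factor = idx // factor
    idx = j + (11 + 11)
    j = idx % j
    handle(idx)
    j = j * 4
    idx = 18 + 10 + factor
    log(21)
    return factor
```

idx = j + 22

Transformed code:
def proc(idx, j, factor):
    factor = 6 + ix
    record(factor)
    factor = idx // factor
    idx = j + 22
    j = idx % j
    handle(idx)
    j = j * 4
    idx = 28 + factor
    log(21)
    return factor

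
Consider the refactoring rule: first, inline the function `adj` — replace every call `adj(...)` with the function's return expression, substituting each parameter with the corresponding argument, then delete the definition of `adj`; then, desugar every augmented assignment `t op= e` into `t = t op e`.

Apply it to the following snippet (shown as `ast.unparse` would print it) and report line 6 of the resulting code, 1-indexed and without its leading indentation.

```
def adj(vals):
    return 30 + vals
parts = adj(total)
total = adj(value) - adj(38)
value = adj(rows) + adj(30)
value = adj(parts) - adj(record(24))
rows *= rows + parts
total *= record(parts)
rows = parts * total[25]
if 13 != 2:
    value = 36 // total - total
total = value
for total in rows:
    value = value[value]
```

total = total * record(parts)

Transformed code:
parts = 30 + total
total = 30 + value - (30 + 38)
value = 30 + rows + (30 + 30)
value = 30 + parts - (30 + record(24))
rows = rows * (rows + parts)
total = total * record(parts)
rows = parts * total[25]
if 13 != 2:
    value = 36 // total - total
total = value
for total in rows:
    value = value[value]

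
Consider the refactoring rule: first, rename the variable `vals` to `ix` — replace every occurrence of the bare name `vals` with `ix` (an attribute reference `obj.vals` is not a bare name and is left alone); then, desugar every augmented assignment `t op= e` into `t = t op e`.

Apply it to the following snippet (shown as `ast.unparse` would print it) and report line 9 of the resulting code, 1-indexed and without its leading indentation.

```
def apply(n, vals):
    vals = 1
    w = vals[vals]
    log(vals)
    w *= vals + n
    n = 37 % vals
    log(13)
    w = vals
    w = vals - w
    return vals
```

Transformed code:
def apply(n, ix):
    ix = 1
    w = ix[ix]
    log(ix)
    w = w * (ix + n)
    n = 37 % ix
    log(13)
    w = ix
    w = ix - w
    return ix

w = ix - w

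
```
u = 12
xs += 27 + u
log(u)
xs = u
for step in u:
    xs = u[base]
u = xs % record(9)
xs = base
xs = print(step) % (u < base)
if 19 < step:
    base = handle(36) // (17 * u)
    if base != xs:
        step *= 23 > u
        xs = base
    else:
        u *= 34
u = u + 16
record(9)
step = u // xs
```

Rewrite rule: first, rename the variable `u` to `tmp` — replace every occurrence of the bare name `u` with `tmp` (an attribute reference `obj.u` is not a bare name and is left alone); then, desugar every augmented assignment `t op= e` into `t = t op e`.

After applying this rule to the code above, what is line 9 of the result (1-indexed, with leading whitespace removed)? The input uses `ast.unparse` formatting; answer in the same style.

Transformed code:
tmp = 12
xs = xs + (27 + tmp)
log(tmp)
xs = tmp
for step in tmp:
    xs = tmp[base]
tmp = xs % record(9)
xs = base
xs = print(step) % (tmp < base)
if 19 < step:
    base = handle(36) // (17 * tmp)
    if base != xs:
        step = step * (23 > tmp)
        xs = base
    else:
        tmp = tmp * 34
tmp = tmp + 16
record(9)
step = tmp // xs

xs = print(step) % (tmp < base)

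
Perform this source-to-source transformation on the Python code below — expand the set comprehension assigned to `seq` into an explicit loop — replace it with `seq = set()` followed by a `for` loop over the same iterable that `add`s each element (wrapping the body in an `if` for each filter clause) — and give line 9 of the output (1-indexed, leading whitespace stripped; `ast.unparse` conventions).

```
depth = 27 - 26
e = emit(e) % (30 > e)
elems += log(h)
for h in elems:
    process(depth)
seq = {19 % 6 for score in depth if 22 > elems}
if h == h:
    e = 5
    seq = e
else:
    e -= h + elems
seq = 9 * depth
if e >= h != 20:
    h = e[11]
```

seq.add(19 % 6)

Transformed code:
depth = 27 - 26
e = emit(e) % (30 > e)
elems += log(h)
for h in elems:
    process(depth)
seq = set()
for score in depth:
    if 22 > elems:
        seq.add(19 % 6)
if h == h:
    e = 5
    seq = e
else:
    e -= h + elems
seq = 9 * depth
if e >= h != 20:
    h = e[11]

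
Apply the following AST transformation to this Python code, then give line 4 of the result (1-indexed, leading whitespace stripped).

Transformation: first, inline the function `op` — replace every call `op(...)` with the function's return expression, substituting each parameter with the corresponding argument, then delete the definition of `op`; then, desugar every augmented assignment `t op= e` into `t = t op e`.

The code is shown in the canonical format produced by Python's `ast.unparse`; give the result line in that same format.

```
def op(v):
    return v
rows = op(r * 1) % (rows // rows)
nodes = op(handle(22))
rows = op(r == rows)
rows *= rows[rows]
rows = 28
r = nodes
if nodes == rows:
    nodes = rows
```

rows = rows * rows[rows]

Transformed code:
rows = r * 1 % (rows // rows)
nodes = handle(22)
rows = r == rows
rows = rows * rows[rows]
rows = 28
r = nodes
if nodes == rows:
    nodes = rows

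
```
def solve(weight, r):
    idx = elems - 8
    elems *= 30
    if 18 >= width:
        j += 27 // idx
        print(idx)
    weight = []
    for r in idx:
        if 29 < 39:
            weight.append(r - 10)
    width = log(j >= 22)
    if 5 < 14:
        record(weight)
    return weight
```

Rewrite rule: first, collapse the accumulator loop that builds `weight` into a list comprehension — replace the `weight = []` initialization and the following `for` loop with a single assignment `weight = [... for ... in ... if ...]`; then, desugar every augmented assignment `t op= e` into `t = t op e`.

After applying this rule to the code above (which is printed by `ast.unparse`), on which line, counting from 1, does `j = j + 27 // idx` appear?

5

Transformed code:
def solve(weight, r):
    idx = elems - 8
    elems = elems * 30
    if 18 >= width:
        j = j + 27 // idx
        print(idx)
    weight = [r - 10 for r in idx if 29 < 39]
    width = log(j >= 22)
    if 5 < 14:
        record(weight)
    return weight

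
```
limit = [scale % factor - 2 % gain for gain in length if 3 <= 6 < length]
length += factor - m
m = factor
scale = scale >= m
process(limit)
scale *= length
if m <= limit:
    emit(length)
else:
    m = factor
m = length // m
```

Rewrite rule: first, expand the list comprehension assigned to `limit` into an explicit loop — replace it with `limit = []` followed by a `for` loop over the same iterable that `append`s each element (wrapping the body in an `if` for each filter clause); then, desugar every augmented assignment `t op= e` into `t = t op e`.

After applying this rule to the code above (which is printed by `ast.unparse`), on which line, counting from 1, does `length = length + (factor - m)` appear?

5

Transformed code:
limit = []
for gain in length:
    if 3 <= 6 < length:
        limit.append(scale % factor - 2 % gain)
length = length + (factor - m)
m = factor
scale = scale >= m
process(limit)
scale = scale * length
if m <= limit:
    emit(length)
else:
    m = factor
m = length // m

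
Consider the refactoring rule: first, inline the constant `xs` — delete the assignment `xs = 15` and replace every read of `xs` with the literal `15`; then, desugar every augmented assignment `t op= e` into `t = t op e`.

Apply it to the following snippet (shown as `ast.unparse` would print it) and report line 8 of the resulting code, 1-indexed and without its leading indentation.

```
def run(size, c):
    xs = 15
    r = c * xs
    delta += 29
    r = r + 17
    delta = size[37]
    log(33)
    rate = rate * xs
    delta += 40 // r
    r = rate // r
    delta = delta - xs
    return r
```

delta = delta + 40 // r

Transformed code:
def run(size, c):
    r = c * 15
    delta = delta + 29
    r = r + 17
    delta = size[37]
    log(33)
    rate = rate * 15
    delta = delta + 40 // r
    r = rate // r
    delta = delta - 15
    return r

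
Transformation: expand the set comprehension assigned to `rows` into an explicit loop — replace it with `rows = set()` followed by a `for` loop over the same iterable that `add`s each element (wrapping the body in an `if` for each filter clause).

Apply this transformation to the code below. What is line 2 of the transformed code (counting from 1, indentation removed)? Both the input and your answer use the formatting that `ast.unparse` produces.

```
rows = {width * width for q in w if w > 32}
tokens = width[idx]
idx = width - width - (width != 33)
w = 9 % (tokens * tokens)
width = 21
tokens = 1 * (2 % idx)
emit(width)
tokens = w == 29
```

Transformed code:
rows = set()
for q in w:
    if w > 32:
        rows.add(width * width)
tokens = width[idx]
idx = width - width - (width != 33)
w = 9 % (tokens * tokens)
width = 21
tokens = 1 * (2 % idx)
emit(width)
tokens = w == 29

for q in w:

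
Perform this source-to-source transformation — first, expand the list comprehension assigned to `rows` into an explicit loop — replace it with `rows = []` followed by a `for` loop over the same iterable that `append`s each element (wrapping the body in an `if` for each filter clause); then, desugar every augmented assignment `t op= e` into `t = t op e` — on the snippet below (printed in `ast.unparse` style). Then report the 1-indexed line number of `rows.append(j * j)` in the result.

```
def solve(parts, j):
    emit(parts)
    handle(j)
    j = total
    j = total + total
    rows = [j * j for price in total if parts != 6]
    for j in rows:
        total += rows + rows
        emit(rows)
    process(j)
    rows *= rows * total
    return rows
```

9

Transformed code:
def solve(parts, j):
    emit(parts)
    handle(j)
    j = total
    j = total + total
    rows = []
    for price in total:
        if parts != 6:
            rows.append(j * j)
    for j in rows:
        total = total + (rows + rows)
        emit(rows)
    process(j)
    rows = rows * (rows * total)
    return rows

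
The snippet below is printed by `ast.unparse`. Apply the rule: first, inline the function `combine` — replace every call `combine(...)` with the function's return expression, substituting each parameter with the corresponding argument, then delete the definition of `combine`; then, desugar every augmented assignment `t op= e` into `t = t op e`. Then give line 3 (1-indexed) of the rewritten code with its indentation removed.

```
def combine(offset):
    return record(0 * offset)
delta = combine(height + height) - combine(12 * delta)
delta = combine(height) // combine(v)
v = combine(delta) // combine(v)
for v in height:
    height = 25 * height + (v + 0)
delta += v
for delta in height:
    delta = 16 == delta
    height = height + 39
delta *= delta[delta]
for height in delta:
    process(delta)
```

Transformed code:
delta = record(0 * (height + height)) - record(0 * (12 * delta))
delta = record(0 * height) // record(0 * v)
v = record(0 * delta) // record(0 * v)
for v in height:
    height = 25 * height + (v + 0)
delta = delta + v
for delta in height:
    delta = 16 == delta
    height = height + 39
delta = delta * delta[delta]
for height in delta:
    process(delta)

v = record(0 * delta) // record(0 * v)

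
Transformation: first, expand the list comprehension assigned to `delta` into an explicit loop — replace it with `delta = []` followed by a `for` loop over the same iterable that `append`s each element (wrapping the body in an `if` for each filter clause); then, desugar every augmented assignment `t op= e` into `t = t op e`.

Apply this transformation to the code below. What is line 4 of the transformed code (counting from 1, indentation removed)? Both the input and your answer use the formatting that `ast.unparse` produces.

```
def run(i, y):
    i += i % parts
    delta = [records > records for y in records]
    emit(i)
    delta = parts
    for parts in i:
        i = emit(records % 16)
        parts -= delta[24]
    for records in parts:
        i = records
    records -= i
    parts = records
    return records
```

for y in records:

Transformed code:
def run(i, y):
    i = i + i % parts
    delta = []
    for y in records:
        delta.append(records > records)
    emit(i)
    delta = parts
    for parts in i:
        i = emit(records % 16)
        parts = parts - delta[24]
    for records in parts:
        i = records
    records = records - i
    parts = records
    return records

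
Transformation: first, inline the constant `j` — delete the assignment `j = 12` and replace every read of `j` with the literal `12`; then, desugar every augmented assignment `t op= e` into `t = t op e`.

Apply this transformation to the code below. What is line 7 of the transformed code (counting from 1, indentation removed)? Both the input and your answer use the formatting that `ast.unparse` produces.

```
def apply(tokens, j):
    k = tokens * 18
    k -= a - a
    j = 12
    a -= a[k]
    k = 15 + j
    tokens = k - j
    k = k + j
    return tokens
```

Transformed code:
def apply(tokens, j):
    k = tokens * 18
    k = k - (a - a)
    a = a - a[k]
    k = 15 + 12
    tokens = k - 12
    k = k + 12
    return tokens

k = k + 12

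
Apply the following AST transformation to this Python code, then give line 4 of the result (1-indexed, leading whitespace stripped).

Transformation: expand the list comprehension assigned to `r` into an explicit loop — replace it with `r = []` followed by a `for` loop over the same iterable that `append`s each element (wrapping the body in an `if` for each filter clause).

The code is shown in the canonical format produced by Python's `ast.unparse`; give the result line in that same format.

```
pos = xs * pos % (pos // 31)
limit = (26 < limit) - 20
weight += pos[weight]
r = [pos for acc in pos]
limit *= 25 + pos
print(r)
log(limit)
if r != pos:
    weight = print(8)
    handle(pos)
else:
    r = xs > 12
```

Transformed code:
pos = xs * pos % (pos // 31)
limit = (26 < limit) - 20
weight += pos[weight]
r = []
for acc in pos:
    r.append(pos)
limit *= 25 + pos
print(r)
log(limit)
if r != pos:
    weight = print(8)
    handle(pos)
else:
    r = xs > 12

r = []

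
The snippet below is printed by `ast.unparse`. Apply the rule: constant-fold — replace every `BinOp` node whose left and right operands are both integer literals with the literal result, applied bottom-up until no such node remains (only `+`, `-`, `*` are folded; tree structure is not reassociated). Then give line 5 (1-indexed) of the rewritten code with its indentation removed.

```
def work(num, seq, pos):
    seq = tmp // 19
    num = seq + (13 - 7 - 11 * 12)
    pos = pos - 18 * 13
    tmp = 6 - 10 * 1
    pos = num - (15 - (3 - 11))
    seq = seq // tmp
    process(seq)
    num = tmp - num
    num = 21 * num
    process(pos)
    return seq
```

tmp = -4

Transformed code:
def work(num, seq, pos):
    seq = tmp // 19
    num = seq + -126
    pos = pos - 234
    tmp = -4
    pos = num - 23
    seq = seq // tmp
    process(seq)
    num = tmp - num
    num = 21 * num
    process(pos)
    return seq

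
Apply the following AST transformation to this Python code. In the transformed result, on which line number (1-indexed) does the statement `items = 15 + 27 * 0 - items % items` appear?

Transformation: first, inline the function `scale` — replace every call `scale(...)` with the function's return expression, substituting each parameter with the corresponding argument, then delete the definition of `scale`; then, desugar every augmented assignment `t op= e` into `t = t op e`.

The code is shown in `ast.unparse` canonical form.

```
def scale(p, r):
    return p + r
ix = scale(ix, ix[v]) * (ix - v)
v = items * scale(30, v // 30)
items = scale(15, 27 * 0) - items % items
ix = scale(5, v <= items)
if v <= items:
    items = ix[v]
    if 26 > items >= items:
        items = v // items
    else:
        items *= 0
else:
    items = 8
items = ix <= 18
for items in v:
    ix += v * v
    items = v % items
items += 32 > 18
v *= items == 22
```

Transformed code:
ix = (ix + ix[v]) * (ix - v)
v = items * (30 + v // 30)
items = 15 + 27 * 0 - items % items
ix = 5 + (v <= items)
if v <= items:
    items = ix[v]
    if 26 > items >= items:
        items = v // items
    else:
        items = items * 0
else:
    items = 8
items = ix <= 18
for items in v:
    ix = ix + v * v
    items = v % items
items = items + (32 > 18)
v = v * (items == 22)

3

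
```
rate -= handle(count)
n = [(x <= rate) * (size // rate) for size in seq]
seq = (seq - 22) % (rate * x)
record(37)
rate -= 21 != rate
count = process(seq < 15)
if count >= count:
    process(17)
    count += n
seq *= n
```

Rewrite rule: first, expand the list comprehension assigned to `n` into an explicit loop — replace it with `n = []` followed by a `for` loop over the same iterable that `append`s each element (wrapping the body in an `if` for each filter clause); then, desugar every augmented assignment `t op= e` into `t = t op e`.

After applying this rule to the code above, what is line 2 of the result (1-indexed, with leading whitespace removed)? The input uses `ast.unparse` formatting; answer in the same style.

Transformed code:
rate = rate - handle(count)
n = []
for size in seq:
    n.append((x <= rate) * (size // rate))
seq = (seq - 22) % (rate * x)
record(37)
rate = rate - (21 != rate)
count = process(seq < 15)
if count >= count:
    process(17)
    count = count + n
seq = seq * n

n = []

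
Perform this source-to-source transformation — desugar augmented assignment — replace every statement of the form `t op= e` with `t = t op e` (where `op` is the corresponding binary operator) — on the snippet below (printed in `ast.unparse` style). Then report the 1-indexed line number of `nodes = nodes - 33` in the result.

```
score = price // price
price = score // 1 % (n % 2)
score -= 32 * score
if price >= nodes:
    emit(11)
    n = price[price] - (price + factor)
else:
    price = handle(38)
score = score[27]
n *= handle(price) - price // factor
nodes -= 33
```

Transformed code:
score = price // price
price = score // 1 % (n % 2)
score = score - 32 * score
if price >= nodes:
    emit(11)
    n = price[price] - (price + factor)
else:
    price = handle(38)
score = score[27]
n = n * (handle(price) - price // factor)
nodes = nodes - 33

11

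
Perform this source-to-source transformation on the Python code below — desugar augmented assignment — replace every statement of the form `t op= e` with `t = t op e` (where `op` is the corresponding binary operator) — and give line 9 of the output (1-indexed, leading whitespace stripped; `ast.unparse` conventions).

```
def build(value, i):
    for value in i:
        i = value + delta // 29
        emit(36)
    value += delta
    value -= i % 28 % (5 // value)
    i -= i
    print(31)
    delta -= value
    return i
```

Transformed code:
def build(value, i):
    for value in i:
        i = value + delta // 29
        emit(36)
    value = value + delta
    value = value - i % 28 % (5 // value)
    i = i - i
    print(31)
    delta = delta - value
    return i

delta = delta - value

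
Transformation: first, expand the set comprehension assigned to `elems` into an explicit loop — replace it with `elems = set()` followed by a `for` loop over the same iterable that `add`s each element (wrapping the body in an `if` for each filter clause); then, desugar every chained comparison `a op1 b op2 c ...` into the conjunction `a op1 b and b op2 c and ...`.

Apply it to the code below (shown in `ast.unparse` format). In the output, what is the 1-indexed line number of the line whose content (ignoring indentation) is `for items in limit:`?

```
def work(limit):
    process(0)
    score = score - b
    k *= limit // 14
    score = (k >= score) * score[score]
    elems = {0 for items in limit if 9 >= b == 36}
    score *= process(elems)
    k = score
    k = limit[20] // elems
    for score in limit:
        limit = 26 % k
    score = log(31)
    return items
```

Transformed code:
def work(limit):
    process(0)
    score = score - b
    k *= limit // 14
    score = (k >= score) * score[score]
    elems = set()
    for items in limit:
        if 9 >= b and b == 36:
            elems.add(0)
    score *= process(elems)
    k = score
    k = limit[20] // elems
    for score in limit:
        limit = 26 % k
    score = log(31)
    return items

7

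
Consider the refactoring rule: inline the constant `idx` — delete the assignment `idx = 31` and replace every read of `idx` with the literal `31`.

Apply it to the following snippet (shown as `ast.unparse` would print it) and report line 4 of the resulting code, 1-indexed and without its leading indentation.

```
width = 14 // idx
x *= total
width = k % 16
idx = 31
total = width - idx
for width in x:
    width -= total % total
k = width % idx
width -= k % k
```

Transformed code:
width = 14 // 31
x *= total
width = k % 16
total = width - 31
for width in x:
    width -= total % total
k = width % 31
width -= k % k

total = width - 31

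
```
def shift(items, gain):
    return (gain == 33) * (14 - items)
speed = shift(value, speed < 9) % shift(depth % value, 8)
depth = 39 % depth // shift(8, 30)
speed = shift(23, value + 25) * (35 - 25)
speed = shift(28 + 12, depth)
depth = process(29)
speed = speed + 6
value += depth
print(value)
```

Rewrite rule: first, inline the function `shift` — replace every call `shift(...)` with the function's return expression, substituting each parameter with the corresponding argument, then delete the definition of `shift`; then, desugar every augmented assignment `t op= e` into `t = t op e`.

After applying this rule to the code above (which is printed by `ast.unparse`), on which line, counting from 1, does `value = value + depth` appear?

7

Transformed code:
speed = ((speed < 9) == 33) * (14 - value) % ((8 == 33) * (14 - depth % value))
depth = 39 % depth // ((30 == 33) * (14 - 8))
speed = (value + 25 == 33) * (14 - 23) * (35 - 25)
speed = (depth == 33) * (14 - (28 + 12))
depth = process(29)
speed = speed + 6
value = value + depth
print(value)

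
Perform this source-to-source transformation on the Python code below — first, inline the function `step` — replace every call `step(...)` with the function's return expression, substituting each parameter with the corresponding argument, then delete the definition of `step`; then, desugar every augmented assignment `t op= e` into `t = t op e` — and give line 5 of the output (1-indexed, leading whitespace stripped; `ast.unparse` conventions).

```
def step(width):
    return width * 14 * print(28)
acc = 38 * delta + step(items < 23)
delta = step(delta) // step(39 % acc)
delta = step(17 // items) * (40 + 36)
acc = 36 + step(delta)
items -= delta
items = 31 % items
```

Transformed code:
acc = 38 * delta + (items < 23) * 14 * print(28)
delta = delta * 14 * print(28) // (39 % acc * 14 * print(28))
delta = 17 // items * 14 * print(28) * (40 + 36)
acc = 36 + delta * 14 * print(28)
items = items - delta
items = 31 % items

items = items - delta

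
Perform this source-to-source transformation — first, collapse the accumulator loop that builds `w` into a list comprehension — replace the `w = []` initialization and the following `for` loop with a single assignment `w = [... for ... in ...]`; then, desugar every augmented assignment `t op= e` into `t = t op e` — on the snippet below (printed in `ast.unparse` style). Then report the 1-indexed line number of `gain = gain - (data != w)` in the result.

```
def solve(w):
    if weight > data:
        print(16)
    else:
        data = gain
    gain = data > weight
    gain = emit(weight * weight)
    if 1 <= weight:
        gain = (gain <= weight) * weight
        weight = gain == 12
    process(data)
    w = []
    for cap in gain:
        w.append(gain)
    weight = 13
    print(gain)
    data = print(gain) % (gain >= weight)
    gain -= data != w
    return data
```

Transformed code:
def solve(w):
    if weight > data:
        print(16)
    else:
        data = gain
    gain = data > weight
    gain = emit(weight * weight)
    if 1 <= weight:
        gain = (gain <= weight) * weight
        weight = gain == 12
    process(data)
    w = [gain for cap in gain]
    weight = 13
    print(gain)
    data = print(gain) % (gain >= weight)
    gain = gain - (data != w)
    return data

16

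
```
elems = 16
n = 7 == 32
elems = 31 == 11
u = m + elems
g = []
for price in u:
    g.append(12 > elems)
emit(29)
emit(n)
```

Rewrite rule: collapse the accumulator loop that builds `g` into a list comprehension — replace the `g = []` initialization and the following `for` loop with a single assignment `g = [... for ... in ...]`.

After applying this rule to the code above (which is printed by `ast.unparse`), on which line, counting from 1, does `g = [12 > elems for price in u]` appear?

Transformed code:
elems = 16
n = 7 == 32
elems = 31 == 11
u = m + elems
g = [12 > elems for price in u]
emit(29)
emit(n)

5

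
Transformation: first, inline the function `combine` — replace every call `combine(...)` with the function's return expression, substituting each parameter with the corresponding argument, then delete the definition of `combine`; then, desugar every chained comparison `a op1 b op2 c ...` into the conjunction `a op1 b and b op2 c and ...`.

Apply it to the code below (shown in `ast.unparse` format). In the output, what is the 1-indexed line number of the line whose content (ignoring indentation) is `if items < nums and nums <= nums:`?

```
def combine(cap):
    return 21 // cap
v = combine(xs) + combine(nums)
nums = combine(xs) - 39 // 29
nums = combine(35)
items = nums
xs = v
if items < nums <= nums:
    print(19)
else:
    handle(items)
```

Transformed code:
v = 21 // xs + 21 // nums
nums = 21 // xs - 39 // 29
nums = 21 // 35
items = nums
xs = v
if items < nums and nums <= nums:
    print(19)
else:
    handle(items)

6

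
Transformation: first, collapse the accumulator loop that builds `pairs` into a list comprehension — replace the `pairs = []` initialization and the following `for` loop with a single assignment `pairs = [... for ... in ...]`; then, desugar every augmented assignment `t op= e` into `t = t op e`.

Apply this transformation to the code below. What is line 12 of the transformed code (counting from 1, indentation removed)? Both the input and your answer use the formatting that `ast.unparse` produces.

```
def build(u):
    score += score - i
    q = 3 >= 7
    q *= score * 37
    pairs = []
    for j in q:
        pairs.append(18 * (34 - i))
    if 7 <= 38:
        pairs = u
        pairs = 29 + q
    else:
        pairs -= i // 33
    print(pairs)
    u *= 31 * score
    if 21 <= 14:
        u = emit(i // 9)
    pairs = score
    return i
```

Transformed code:
def build(u):
    score = score + (score - i)
    q = 3 >= 7
    q = q * (score * 37)
    pairs = [18 * (34 - i) for j in q]
    if 7 <= 38:
        pairs = u
        pairs = 29 + q
    else:
        pairs = pairs - i // 33
    print(pairs)
    u = u * (31 * score)
    if 21 <= 14:
        u = emit(i // 9)
    pairs = score
    return i

u = u * (31 * score)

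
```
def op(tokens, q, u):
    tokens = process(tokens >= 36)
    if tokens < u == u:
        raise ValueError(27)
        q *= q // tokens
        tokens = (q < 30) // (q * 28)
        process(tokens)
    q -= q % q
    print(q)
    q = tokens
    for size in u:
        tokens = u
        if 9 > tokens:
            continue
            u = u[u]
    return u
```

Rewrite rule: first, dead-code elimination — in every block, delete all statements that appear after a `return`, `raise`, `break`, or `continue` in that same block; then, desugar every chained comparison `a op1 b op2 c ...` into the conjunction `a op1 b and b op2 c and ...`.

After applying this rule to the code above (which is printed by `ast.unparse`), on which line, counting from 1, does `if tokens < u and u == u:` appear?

3

Transformed code:
def op(tokens, q, u):
    tokens = process(tokens >= 36)
    if tokens < u and u == u:
        raise ValueError(27)
    q -= q % q
    print(q)
    q = tokens
    for size in u:
        tokens = u
        if 9 > tokens:
            continue
    return u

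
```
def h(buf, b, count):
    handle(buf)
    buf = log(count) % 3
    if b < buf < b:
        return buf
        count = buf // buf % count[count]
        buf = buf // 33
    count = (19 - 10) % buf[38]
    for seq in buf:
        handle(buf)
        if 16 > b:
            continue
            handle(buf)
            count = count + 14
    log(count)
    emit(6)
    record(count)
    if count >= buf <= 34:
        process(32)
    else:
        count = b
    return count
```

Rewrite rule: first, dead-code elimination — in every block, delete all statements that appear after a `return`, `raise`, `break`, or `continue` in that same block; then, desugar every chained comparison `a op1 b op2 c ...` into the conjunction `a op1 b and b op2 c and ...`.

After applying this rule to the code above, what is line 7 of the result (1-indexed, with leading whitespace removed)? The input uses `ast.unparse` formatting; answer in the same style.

Transformed code:
def h(buf, b, count):
    handle(buf)
    buf = log(count) % 3
    if b < buf and buf < b:
        return buf
    count = (19 - 10) % buf[38]
    for seq in buf:
        handle(buf)
        if 16 > b:
            continue
    log(count)
    emit(6)
    record(count)
    if count >= buf and buf <= 34:
        process(32)
    else:
        count = b
    return count

for seq in buf:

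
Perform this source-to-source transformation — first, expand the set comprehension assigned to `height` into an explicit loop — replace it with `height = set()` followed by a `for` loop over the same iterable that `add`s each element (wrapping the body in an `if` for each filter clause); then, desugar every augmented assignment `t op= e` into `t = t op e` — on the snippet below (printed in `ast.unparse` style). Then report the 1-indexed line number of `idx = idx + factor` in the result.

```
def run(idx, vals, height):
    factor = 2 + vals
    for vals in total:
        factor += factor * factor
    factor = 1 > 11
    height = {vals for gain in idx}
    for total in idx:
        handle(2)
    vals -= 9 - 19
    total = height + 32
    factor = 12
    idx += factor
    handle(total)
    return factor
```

Transformed code:
def run(idx, vals, height):
    factor = 2 + vals
    for vals in total:
        factor = factor + factor * factor
    factor = 1 > 11
    height = set()
    for gain in idx:
        height.add(vals)
    for total in idx:
        handle(2)
    vals = vals - (9 - 19)
    total = height + 32
    factor = 12
    idx = idx + factor
    handle(total)
    return factor

14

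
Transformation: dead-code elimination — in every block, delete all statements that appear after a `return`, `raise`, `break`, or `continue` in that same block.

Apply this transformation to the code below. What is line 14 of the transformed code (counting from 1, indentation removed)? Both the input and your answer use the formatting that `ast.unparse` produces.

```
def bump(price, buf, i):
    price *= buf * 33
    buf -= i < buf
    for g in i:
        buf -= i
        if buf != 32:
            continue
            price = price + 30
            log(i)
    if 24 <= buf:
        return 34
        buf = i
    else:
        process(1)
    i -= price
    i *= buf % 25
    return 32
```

return 32

Transformed code:
def bump(price, buf, i):
    price *= buf * 33
    buf -= i < buf
    for g in i:
        buf -= i
        if buf != 32:
            continue
    if 24 <= buf:
        return 34
    else:
        process(1)
    i -= price
    i *= buf % 25
    return 32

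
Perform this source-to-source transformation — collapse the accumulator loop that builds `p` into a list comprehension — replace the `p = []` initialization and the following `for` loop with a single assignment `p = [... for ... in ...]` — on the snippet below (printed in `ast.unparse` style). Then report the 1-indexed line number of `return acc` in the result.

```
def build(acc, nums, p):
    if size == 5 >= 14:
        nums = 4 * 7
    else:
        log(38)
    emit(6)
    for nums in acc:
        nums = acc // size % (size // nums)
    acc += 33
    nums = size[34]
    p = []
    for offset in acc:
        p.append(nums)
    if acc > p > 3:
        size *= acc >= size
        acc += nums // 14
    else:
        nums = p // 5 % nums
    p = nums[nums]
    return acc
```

Transformed code:
def build(acc, nums, p):
    if size == 5 >= 14:
        nums = 4 * 7
    else:
        log(38)
    emit(6)
    for nums in acc:
        nums = acc // size % (size // nums)
    acc += 33
    nums = size[34]
    p = [nums for offset in acc]
    if acc > p > 3:
        size *= acc >= size
        acc += nums // 14
    else:
        nums = p // 5 % nums
    p = nums[nums]
    return acc

18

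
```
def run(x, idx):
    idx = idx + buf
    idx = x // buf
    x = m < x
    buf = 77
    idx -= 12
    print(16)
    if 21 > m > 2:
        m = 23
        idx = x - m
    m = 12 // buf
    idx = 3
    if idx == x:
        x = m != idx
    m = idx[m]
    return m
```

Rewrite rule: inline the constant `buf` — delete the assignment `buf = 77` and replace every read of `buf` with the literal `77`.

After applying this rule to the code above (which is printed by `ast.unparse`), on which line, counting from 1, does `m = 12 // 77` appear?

10

Transformed code:
def run(x, idx):
    idx = idx + 77
    idx = x // 77
    x = m < x
    idx -= 12
    print(16)
    if 21 > m > 2:
        m = 23
        idx = x - m
    m = 12 // 77
    idx = 3
    if idx == x:
        x = m != idx
    m = idx[m]
    return m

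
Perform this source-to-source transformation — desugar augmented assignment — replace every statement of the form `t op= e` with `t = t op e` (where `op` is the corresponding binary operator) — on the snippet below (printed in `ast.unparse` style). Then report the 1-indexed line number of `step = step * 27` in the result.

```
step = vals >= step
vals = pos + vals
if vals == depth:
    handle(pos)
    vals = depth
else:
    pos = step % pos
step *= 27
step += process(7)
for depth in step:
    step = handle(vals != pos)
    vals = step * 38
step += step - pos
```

Transformed code:
step = vals >= step
vals = pos + vals
if vals == depth:
    handle(pos)
    vals = depth
else:
    pos = step % pos
step = step * 27
step = step + process(7)
for depth in step:
    step = handle(vals != pos)
    vals = step * 38
step = step + (step - pos)

8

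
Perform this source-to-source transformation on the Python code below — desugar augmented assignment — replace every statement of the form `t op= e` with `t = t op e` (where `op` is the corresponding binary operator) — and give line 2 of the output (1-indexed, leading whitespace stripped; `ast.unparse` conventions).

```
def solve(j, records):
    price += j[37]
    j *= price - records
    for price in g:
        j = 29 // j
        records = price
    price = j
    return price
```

Transformed code:
def solve(j, records):
    price = price + j[37]
    j = j * (price - records)
    for price in g:
        j = 29 // j
        records = price
    price = j
    return price

price = price + j[37]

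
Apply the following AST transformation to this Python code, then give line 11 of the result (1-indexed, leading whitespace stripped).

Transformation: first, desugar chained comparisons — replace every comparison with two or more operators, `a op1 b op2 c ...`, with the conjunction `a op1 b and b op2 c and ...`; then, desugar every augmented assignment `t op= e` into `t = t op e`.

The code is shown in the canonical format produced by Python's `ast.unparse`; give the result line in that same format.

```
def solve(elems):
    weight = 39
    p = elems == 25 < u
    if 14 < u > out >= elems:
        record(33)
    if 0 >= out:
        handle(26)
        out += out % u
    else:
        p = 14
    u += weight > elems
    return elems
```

Transformed code:
def solve(elems):
    weight = 39
    p = elems == 25 and 25 < u
    if 14 < u and u > out and (out >= elems):
        record(33)
    if 0 >= out:
        handle(26)
        out = out + out % u
    else:
        p = 14
    u = u + (weight > elems)
    return elems

u = u + (weight > elems)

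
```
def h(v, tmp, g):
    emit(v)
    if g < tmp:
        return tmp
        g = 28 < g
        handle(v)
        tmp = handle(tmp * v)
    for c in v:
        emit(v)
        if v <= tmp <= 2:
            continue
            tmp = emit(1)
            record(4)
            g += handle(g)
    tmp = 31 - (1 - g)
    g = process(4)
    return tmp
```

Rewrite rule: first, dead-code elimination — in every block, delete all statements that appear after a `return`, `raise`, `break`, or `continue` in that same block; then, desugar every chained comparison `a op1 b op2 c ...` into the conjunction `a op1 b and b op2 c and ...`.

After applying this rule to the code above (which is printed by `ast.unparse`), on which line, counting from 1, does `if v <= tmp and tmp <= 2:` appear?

7

Transformed code:
def h(v, tmp, g):
    emit(v)
    if g < tmp:
        return tmp
    for c in v:
        emit(v)
        if v <= tmp and tmp <= 2:
            continue
    tmp = 31 - (1 - g)
    g = process(4)
    return tmp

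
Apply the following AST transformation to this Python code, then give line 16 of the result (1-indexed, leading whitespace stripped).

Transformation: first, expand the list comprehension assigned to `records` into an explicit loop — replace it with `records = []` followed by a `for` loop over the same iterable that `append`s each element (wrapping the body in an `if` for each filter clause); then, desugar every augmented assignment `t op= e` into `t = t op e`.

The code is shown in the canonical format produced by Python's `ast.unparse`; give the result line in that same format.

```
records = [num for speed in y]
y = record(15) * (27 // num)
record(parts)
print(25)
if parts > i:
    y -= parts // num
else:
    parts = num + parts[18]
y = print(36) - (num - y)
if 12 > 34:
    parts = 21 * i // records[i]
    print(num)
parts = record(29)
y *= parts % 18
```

Transformed code:
records = []
for speed in y:
    records.append(num)
y = record(15) * (27 // num)
record(parts)
print(25)
if parts > i:
    y = y - parts // num
else:
    parts = num + parts[18]
y = print(36) - (num - y)
if 12 > 34:
    parts = 21 * i // records[i]
    print(num)
parts = record(29)
y = y * (parts % 18)

y = y * (parts % 18)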